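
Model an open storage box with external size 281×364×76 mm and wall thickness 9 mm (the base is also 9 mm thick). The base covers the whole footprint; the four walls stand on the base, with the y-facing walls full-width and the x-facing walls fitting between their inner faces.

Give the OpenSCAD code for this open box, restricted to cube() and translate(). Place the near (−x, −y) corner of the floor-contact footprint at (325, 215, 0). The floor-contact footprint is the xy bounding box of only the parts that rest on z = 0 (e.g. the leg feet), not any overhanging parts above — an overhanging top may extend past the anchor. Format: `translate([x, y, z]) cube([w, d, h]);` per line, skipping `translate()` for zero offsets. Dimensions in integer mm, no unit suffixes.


translate([325, 215, 0]) cube([281, 364, 9]);
translate([325, 215, 9]) cube([281, 9, 67]);
translate([325, 570, 9]) cube([281, 9, 67]);
translate([325, 224, 9]) cube([9, 346, 67]);
translate([597, 224, 9]) cube([9, 346, 67]);


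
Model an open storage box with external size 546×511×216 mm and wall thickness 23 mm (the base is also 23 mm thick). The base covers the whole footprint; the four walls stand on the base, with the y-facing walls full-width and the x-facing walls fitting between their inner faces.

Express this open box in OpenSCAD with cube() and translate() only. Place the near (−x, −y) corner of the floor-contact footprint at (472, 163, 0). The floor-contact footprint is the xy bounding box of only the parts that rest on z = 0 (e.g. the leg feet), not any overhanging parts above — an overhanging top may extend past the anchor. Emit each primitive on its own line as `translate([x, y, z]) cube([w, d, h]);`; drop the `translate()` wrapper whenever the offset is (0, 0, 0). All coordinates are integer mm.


translate([472, 163, 0]) cube([546, 511, 23]);
translate([472, 163, 23]) cube([546, 23, 193]);
translate([472, 651, 23]) cube([546, 23, 193]);
translate([472, 186, 23]) cube([23, 465, 193]);
translate([995, 186, 23]) cube([23, 465, 193]);


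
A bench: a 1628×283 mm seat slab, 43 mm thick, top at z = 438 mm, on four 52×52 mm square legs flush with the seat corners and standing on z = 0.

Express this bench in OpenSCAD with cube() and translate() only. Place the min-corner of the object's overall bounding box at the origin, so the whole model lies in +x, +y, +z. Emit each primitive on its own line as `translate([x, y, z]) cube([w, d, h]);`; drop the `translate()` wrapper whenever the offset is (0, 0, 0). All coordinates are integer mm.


translate([0, 0, 395]) cube([1628, 283, 43]);
cube([52, 52, 395]);
translate([0, 231, 0]) cube([52, 52, 395]);
translate([1576, 0, 0]) cube([52, 52, 395]);
translate([1576, 231, 0]) cube([52, 52, 395]);


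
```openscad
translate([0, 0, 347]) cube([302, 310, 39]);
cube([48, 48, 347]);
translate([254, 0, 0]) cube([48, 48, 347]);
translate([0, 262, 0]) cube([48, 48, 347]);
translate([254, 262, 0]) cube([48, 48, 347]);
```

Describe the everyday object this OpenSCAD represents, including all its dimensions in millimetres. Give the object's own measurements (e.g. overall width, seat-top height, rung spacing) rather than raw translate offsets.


A simple wooden stool: a rectangular seat 302 mm (x) by 310 mm (y), 39 mm thick, top face at z = 386 mm, on four square legs, each 48×48 mm in cross-section. The legs rest on z = 0, each flush with a corner of the seat.


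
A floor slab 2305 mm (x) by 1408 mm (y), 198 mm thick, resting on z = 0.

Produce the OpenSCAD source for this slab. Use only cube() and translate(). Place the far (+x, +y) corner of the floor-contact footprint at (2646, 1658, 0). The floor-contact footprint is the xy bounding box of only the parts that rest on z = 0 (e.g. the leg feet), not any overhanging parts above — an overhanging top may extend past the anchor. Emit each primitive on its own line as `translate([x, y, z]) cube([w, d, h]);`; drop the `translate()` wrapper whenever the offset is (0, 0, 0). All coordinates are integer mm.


translate([341, 250, 0]) cube([2305, 1408, 198]);


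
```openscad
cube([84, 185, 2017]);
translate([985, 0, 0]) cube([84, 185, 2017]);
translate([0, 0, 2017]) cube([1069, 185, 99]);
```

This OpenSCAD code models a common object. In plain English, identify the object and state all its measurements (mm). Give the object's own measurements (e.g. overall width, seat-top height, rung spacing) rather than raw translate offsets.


A door frame. The clear opening is 901 mm wide and 2017 mm high. Two 84 mm wide jambs, 185 mm deep, stand either side of the opening from the floor to the top of the opening. A 99 mm thick head sits across the top of both jambs, spanning the full outside width of the frame.


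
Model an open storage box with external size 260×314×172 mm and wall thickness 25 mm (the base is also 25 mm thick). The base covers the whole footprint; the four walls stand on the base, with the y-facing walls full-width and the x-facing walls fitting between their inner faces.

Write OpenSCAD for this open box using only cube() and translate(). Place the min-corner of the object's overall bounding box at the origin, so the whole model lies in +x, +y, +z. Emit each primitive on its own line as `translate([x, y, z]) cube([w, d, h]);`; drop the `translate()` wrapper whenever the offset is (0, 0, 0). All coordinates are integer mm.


cube([260, 314, 25]);
translate([0, 0, 25]) cube([260, 25, 147]);
translate([0, 289, 25]) cube([260, 25, 147]);
translate([0, 25, 25]) cube([25, 264, 147]);
translate([235, 25, 25]) cube([25, 264, 147]);


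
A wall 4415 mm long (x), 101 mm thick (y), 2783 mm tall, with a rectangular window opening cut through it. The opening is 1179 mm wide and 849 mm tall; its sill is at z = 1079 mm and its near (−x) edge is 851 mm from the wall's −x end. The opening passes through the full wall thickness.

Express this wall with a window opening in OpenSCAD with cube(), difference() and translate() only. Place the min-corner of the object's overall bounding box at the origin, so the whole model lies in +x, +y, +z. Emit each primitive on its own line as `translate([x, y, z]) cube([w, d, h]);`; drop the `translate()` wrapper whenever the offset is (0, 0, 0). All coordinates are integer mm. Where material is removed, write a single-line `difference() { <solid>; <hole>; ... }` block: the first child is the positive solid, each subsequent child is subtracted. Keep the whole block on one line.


difference() { cube([4415, 101, 2783]); translate([851, 0, 1079]) cube([1179, 101, 849]); }


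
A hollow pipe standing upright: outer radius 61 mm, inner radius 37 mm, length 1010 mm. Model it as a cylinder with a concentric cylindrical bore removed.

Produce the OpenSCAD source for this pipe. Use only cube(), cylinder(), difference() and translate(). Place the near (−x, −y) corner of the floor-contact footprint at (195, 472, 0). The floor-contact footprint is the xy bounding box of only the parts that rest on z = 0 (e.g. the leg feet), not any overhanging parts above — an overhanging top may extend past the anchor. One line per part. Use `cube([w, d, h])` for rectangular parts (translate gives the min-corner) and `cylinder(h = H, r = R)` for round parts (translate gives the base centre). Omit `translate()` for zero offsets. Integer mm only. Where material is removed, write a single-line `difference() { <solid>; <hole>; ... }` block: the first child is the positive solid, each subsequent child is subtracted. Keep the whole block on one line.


difference() { translate([256, 533, 0]) cylinder(h = 1010, r = 61); translate([256, 533, 0]) cylinder(h = 1010, r = 37); }


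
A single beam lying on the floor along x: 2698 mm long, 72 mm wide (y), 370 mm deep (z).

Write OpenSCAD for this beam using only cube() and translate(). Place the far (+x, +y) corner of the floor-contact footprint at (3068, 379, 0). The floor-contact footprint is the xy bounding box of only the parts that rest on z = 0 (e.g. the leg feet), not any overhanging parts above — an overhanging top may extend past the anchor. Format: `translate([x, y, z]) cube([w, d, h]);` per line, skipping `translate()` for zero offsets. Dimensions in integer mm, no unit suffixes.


translate([370, 307, 0]) cube([2698, 72, 370]);


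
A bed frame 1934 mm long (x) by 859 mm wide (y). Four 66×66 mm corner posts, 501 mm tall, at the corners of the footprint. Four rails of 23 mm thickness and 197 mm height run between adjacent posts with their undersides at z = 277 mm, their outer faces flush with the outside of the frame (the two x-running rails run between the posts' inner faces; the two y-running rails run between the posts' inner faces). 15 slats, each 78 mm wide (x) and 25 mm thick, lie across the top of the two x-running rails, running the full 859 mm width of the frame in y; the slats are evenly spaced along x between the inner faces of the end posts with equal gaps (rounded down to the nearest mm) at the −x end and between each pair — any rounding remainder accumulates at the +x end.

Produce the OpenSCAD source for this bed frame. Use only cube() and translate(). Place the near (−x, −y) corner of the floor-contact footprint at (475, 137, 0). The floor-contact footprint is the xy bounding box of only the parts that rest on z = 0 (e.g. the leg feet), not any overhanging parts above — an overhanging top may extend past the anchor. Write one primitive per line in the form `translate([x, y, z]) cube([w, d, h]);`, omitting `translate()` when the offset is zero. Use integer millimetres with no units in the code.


translate([475, 137, 0]) cube([66, 66, 501]);
translate([475, 930, 0]) cube([66, 66, 501]);
translate([2343, 137, 0]) cube([66, 66, 501]);
translate([2343, 930, 0]) cube([66, 66, 501]);
translate([541, 137, 277]) cube([1802, 23, 197]);
translate([541, 973, 277]) cube([1802, 23, 197]);
translate([475, 203, 277]) cube([23, 727, 197]);
translate([2386, 203, 277]) cube([23, 727, 197]);
translate([580, 137, 474]) cube([78, 859, 25]);
translate([697, 137, 474]) cube([78, 859, 25]);
translate([814, 137, 474]) cube([78, 859, 25]);
translate([931, 137, 474]) cube([78, 859, 25]);
translate([1048, 137, 474]) cube([78, 859, 25]);
translate([1165, 137, 474]) cube([78, 859, 25]);
translate([1282, 137, 474]) cube([78, 859, 25]);
translate([1399, 137, 474]) cube([78, 859, 25]);
translate([1516, 137, 474]) cube([78, 859, 25]);
translate([1633, 137, 474]) cube([78, 859, 25]);
translate([1750, 137, 474]) cube([78, 859, 25]);
translate([1867, 137, 474]) cube([78, 859, 25]);
translate([1984, 137, 474]) cube([78, 859, 25]);
translate([2101, 137, 474]) cube([78, 859, 25]);
translate([2218, 137, 474]) cube([78, 859, 25]);


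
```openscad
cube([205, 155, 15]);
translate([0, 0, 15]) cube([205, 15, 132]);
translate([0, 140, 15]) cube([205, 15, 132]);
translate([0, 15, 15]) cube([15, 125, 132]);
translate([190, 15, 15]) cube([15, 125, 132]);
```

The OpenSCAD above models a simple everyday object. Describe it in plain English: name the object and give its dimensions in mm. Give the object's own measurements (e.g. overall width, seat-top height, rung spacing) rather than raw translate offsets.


An open-topped rectangular box: outside dimensions 205×155×147 mm, with a uniform wall and base thickness of 15 mm. The base is a full 205×155 slab on the floor; four walls sit on top of the base. The front and back walls (the −y and +y sides) span the full width; the two side walls fit between them.


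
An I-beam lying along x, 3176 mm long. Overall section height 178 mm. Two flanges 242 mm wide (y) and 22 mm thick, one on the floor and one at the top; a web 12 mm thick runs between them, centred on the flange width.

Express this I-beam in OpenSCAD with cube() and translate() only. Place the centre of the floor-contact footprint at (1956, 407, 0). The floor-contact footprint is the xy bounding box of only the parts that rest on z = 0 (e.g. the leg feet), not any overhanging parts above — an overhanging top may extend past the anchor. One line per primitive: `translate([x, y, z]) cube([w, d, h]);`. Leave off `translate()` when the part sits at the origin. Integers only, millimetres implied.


translate([368, 286, 0]) cube([3176, 242, 22]);
translate([368, 401, 22]) cube([3176, 12, 134]);
translate([368, 286, 156]) cube([3176, 242, 22]);


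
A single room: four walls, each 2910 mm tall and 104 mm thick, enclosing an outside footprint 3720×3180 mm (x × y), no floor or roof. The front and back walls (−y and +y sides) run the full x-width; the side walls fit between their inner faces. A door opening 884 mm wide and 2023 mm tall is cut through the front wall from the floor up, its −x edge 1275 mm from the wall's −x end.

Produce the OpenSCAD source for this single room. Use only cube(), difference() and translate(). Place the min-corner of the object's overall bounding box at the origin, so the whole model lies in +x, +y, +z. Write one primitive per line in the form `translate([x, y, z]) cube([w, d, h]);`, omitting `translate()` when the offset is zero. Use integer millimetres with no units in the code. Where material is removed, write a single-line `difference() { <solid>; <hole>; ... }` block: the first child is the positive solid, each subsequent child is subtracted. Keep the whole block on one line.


difference() { cube([3720, 104, 2910]); translate([1275, 0, 0]) cube([884, 104, 2023]); }
translate([0, 3076, 0]) cube([3720, 104, 2910]);
translate([0, 104, 0]) cube([104, 2972, 2910]);
translate([3616, 104, 0]) cube([104, 2972, 2910]);


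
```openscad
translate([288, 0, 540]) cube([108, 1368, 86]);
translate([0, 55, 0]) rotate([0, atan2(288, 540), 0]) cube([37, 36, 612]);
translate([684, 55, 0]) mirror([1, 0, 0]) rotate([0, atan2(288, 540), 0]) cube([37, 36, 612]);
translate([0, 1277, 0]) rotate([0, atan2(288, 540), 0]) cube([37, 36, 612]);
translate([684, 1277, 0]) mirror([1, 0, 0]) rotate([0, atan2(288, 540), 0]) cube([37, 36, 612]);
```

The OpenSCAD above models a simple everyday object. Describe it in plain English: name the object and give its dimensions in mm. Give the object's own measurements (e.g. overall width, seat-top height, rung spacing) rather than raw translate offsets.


A sawhorse. A 108×1368×86 mm beam (x, y, z) sits on two A-frame leg pairs. Each pair is two raked legs of 37×36 mm section (36 mm along y) splaying symmetrically in x. Each leg rises 540 mm vertically over 288 mm of horizontal reach and is 612 mm long along its own axis. Every leg's outer bottom edge rests on the floor and its outer top edge meets a bottom edge of the beam — the left legs (tilting toward +x) meet the beam's −x bottom edge, the right legs (their mirror images, tilting toward −x) meet its +x bottom edge — so the leg tops tuck under the beam, the beam's underside is 540 mm above the floor, and the feet are 684 mm apart outside-to-outside with the beam centred between them. The two leg pairs are set in 55 mm from either end of the beam.


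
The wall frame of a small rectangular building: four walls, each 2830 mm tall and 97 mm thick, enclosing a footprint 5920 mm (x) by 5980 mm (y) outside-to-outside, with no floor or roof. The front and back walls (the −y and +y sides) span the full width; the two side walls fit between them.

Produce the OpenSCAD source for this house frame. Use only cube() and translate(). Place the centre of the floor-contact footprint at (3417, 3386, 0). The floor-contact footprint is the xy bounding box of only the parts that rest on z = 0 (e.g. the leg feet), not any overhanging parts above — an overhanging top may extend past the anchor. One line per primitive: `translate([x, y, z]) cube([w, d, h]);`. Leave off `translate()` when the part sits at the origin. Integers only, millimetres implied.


translate([457, 396, 0]) cube([5920, 97, 2830]);
translate([457, 6279, 0]) cube([5920, 97, 2830]);
translate([457, 493, 0]) cube([97, 5786, 2830]);
translate([6280, 493, 0]) cube([97, 5786, 2830]);


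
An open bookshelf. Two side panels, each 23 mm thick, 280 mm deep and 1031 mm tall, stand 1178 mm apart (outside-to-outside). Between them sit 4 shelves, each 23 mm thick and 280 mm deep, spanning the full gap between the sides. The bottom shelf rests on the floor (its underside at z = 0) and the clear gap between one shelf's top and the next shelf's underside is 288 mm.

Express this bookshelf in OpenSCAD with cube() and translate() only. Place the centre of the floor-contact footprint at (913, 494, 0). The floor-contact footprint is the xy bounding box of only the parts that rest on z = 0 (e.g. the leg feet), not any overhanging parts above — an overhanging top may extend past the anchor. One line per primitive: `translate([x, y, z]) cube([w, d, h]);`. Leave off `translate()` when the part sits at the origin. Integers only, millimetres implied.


translate([324, 354, 0]) cube([23, 280, 1031]);
translate([1479, 354, 0]) cube([23, 280, 1031]);
translate([347, 354, 0]) cube([1132, 280, 23]);
translate([347, 354, 311]) cube([1132, 280, 23]);
translate([347, 354, 622]) cube([1132, 280, 23]);
translate([347, 354, 933]) cube([1132, 280, 23]);


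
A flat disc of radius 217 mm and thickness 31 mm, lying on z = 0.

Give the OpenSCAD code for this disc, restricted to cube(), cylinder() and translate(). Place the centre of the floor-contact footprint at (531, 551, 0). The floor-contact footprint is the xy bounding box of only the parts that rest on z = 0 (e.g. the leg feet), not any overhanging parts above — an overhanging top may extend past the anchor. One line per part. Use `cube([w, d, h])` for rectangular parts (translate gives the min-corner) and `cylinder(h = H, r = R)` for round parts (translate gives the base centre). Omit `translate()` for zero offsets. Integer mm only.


translate([531, 551, 0]) cylinder(h = 31, r = 217);


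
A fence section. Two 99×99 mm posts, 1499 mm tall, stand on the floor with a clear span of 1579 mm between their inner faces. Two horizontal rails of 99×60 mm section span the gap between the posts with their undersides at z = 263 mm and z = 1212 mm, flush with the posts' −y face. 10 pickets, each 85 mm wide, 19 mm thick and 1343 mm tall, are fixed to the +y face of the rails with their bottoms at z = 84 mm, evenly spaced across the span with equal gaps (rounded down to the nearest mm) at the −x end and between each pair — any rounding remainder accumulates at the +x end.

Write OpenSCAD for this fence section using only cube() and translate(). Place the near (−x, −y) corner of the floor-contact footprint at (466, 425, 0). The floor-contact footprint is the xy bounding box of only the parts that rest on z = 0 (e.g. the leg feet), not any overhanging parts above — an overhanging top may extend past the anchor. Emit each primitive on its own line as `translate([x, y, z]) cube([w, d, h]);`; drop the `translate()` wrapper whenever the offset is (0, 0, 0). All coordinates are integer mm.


translate([466, 425, 0]) cube([99, 99, 1499]);
translate([2144, 425, 0]) cube([99, 99, 1499]);
translate([565, 425, 263]) cube([1579, 99, 60]);
translate([565, 425, 1212]) cube([1579, 99, 60]);
translate([631, 524, 84]) cube([85, 19, 1343]);
translate([782, 524, 84]) cube([85, 19, 1343]);
translate([933, 524, 84]) cube([85, 19, 1343]);
translate([1084, 524, 84]) cube([85, 19, 1343]);
translate([1235, 524, 84]) cube([85, 19, 1343]);
translate([1386, 524, 84]) cube([85, 19, 1343]);
translate([1537, 524, 84]) cube([85, 19, 1343]);
translate([1688, 524, 84]) cube([85, 19, 1343]);
translate([1839, 524, 84]) cube([85, 19, 1343]);
translate([1990, 524, 84]) cube([85, 19, 1343]);


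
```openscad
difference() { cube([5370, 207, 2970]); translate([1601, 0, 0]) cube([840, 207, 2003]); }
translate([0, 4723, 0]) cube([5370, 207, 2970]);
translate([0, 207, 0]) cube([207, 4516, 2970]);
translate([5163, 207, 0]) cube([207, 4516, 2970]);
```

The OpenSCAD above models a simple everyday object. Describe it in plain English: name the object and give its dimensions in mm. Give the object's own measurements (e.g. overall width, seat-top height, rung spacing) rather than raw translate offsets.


A single room: four walls, each 2970 mm tall and 207 mm thick, enclosing an outside footprint 5370×4930 mm (x × y), no floor or roof. The front and back walls (−y and +y sides) run the full x-width; the side walls fit between their inner faces. A door opening 840 mm wide and 2003 mm tall is cut through the front wall from the floor up, its −x edge 1601 mm from the wall's −x end.


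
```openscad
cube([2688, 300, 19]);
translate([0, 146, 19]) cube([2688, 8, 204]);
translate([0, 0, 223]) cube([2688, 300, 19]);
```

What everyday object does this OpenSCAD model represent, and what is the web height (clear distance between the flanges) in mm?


An I-beam. The web height is 204 mm.

Two wide flanges with a thin centred web — an I-beam. Overall 242 mm minus two 19 mm flanges gives a web of 242 − 2·19 = 204 mm.


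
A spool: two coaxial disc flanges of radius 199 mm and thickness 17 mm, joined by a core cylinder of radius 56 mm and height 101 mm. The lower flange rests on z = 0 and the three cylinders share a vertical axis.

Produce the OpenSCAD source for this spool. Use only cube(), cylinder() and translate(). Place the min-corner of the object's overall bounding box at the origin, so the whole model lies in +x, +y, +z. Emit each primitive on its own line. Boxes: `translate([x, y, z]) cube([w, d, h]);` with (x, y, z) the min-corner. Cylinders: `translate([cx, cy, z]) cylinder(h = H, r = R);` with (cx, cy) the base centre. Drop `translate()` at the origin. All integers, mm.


translate([199, 199, 0]) cylinder(h = 17, r = 199);
translate([199, 199, 17]) cylinder(h = 101, r = 56);
translate([199, 199, 118]) cylinder(h = 17, r = 199);


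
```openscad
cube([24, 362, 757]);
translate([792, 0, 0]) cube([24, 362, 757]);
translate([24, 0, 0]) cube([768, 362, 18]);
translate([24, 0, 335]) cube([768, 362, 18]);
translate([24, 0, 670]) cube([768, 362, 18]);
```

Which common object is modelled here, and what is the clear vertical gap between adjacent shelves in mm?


A bookshelf. The clear shelf gap is 317 mm.

Two tall side panels with 3 horizontal boards between them — a bookshelf. The first two shelf undersides are at z = 0 and z = 335; with shelf thickness 18, the clear gap is 335 − 0 − 18 = 317 mm.


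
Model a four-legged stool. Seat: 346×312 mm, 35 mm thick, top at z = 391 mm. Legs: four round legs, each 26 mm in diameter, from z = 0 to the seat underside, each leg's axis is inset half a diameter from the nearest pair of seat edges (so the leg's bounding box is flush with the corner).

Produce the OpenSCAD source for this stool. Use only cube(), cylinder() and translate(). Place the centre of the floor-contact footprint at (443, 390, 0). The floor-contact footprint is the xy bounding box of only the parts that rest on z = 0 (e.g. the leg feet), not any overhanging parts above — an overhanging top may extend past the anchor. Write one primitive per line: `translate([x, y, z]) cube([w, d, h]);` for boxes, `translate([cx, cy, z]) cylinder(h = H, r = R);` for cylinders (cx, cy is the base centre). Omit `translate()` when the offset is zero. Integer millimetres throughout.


translate([270, 234, 356]) cube([346, 312, 35]);
translate([283, 247, 0]) cylinder(h = 356, r = 13);
translate([603, 247, 0]) cylinder(h = 356, r = 13);
translate([283, 533, 0]) cylinder(h = 356, r = 13);
translate([603, 533, 0]) cylinder(h = 356, r = 13);


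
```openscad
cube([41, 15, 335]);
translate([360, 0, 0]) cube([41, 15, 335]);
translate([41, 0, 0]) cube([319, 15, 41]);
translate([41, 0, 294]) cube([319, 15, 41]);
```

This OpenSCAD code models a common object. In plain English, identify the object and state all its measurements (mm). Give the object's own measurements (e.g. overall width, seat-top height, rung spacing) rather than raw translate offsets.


A rectangular picture frame lying in the x–z plane (depth along y). The opening is 319 mm wide (x) by 253 mm tall (z), surrounded by a border 41 mm wide on all four sides. The frame is 15 mm deep and is made of two full-height vertical stiles with two horizontal rails fitted between them.


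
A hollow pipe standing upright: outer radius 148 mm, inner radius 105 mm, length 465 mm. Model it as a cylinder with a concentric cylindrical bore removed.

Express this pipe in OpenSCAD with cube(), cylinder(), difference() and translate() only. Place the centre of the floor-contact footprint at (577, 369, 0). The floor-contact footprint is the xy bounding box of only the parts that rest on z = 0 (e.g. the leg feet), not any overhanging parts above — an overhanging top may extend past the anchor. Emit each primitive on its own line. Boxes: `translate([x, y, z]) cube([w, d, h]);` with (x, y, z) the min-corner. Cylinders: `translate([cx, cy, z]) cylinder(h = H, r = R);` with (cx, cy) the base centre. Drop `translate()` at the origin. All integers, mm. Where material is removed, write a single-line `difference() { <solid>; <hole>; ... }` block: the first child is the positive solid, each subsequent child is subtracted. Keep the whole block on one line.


difference() { translate([577, 369, 0]) cylinder(h = 465, r = 148); translate([577, 369, 0]) cylinder(h = 465, r = 105); }


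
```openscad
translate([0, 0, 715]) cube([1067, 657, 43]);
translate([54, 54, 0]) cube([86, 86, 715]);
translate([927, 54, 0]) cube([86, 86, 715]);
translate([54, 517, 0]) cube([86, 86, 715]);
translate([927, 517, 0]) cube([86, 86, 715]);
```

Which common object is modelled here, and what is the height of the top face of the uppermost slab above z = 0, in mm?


A table. The table height is 758 mm.

A 1067×657×43 slab sits at z = 715 on four 86 mm square posts — a table. The top surface is at 715 + 43 = 758 mm.


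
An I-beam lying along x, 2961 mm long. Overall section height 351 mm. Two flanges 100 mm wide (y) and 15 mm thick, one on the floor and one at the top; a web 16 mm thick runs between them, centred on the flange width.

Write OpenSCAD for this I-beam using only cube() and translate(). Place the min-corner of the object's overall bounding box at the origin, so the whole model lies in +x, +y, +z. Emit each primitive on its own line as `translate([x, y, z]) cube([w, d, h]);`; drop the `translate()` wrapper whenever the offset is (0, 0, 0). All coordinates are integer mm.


cube([2961, 100, 15]);
translate([0, 42, 15]) cube([2961, 16, 321]);
translate([0, 0, 336]) cube([2961, 100, 15]);


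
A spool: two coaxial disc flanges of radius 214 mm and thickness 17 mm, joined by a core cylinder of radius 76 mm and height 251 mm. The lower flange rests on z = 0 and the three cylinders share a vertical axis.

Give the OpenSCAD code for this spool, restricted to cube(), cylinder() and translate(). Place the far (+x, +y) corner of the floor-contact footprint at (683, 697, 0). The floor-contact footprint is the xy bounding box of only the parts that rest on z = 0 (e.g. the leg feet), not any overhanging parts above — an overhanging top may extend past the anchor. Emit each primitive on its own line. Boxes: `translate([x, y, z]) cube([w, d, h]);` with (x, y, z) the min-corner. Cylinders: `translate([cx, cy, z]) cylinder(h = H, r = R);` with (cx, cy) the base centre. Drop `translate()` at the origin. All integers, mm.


translate([469, 483, 0]) cylinder(h = 17, r = 214);
translate([469, 483, 17]) cylinder(h = 251, r = 76);
translate([469, 483, 268]) cylinder(h = 17, r = 214);


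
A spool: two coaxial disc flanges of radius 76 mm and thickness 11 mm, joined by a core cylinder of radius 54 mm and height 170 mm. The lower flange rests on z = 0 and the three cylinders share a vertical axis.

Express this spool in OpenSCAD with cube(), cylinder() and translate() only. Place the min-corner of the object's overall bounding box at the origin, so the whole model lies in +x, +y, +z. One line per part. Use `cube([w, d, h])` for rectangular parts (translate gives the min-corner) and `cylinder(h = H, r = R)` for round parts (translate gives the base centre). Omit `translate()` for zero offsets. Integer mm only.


translate([76, 76, 0]) cylinder(h = 11, r = 76);
translate([76, 76, 11]) cylinder(h = 170, r = 54);
translate([76, 76, 181]) cylinder(h = 11, r = 76);


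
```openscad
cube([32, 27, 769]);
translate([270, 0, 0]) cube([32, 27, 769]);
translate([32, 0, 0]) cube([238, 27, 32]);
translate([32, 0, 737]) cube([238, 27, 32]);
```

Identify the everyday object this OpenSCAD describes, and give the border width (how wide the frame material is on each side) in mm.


A picture frame. The border width is 32 mm.

Four thin pieces enclosing a rectangular opening — a picture frame. The two full-height stiles are 769 mm tall; the top rail sits at z = 737 and is 32 mm tall, so the border above the opening is 769 − 737 = 32 mm, matching the stile x-width.


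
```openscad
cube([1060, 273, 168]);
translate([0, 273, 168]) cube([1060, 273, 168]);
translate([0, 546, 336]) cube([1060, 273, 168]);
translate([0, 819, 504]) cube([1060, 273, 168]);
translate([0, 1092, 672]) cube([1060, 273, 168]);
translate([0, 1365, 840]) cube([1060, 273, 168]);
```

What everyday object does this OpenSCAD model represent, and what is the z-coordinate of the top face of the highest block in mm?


A staircase. The total rise is 1008 mm.

6 identical blocks, each offset up and back from the previous — a staircase. Each step is 168 mm tall and there are 6 of them, so the total rise is 6 × 168 = 1008 mm.


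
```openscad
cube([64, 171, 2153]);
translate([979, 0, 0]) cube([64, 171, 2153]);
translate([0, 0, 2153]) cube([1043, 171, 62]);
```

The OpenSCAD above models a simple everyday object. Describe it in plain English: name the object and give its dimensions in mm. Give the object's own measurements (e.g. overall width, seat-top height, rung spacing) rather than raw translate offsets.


A door frame. The clear opening is 915 mm wide and 2153 mm high. Two 64 mm wide jambs, 171 mm deep, stand either side of the opening from the floor to the top of the opening. A 62 mm thick head sits across the top of both jambs, spanning the full outside width of the frame.


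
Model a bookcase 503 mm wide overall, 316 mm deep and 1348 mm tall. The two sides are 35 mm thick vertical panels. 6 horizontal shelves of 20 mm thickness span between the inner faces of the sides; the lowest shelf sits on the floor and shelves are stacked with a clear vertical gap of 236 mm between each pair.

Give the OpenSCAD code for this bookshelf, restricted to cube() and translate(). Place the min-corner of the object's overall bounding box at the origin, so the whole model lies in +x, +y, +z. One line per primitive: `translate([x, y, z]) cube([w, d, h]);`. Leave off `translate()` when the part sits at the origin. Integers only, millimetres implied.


cube([35, 316, 1348]);
translate([468, 0, 0]) cube([35, 316, 1348]);
translate([35, 0, 0]) cube([433, 316, 20]);
translate([35, 0, 256]) cube([433, 316, 20]);
translate([35, 0, 512]) cube([433, 316, 20]);
translate([35, 0, 768]) cube([433, 316, 20]);
translate([35, 0, 1024]) cube([433, 316, 20]);
translate([35, 0, 1280]) cube([433, 316, 20]);


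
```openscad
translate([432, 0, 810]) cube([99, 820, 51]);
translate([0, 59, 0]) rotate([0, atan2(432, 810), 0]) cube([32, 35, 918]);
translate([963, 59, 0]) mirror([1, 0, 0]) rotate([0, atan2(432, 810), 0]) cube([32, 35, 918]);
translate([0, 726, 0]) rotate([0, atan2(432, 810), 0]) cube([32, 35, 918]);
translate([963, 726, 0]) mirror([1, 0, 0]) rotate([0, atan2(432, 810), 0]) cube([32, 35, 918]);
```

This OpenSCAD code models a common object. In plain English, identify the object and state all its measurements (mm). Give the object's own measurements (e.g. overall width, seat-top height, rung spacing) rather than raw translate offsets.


A sawhorse. A 99×820×51 mm beam (x, y, z) sits on two A-frame leg pairs. Each pair is two raked legs of 32×35 mm section (35 mm along y) splaying symmetrically in x. Each leg rises 810 mm vertically over 432 mm of horizontal reach and is 918 mm long along its own axis. Every leg's outer bottom edge rests on the floor and its outer top edge meets a bottom edge of the beam — the left legs (tilting toward +x) meet the beam's −x bottom edge, the right legs (their mirror images, tilting toward −x) meet its +x bottom edge — so the leg tops tuck under the beam, the beam's underside is 810 mm above the floor, and the feet are 963 mm apart outside-to-outside with the beam centred between them. The two leg pairs are set in 59 mm from either end of the beam.


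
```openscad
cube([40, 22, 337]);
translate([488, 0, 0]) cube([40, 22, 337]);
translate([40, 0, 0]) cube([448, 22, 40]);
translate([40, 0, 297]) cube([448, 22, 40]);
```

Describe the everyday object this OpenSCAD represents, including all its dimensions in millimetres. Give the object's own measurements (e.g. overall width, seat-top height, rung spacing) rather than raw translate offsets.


A rectangular picture frame lying in the x–z plane (depth along y). The opening is 448 mm wide (x) by 257 mm tall (z), surrounded by a border 40 mm wide on all four sides. The frame is 22 mm deep and is made of two full-height vertical stiles with two horizontal rails fitted between them.


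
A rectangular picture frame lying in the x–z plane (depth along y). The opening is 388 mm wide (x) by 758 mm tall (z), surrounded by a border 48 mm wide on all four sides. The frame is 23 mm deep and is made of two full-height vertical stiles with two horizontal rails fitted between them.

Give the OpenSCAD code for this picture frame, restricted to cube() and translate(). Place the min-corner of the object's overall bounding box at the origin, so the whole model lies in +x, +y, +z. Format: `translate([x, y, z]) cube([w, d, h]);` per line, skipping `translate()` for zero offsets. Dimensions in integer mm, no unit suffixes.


cube([48, 23, 854]);
translate([436, 0, 0]) cube([48, 23, 854]);
translate([48, 0, 0]) cube([388, 23, 48]);
translate([48, 0, 806]) cube([388, 23, 48]);


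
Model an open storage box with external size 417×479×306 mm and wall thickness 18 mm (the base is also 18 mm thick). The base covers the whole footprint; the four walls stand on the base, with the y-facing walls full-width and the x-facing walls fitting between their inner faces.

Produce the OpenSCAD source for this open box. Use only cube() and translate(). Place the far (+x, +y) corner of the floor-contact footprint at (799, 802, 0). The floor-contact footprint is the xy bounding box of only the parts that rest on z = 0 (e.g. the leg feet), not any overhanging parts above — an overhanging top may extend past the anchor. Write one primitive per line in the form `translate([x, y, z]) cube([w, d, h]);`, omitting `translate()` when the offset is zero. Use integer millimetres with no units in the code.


translate([382, 323, 0]) cube([417, 479, 18]);
translate([382, 323, 18]) cube([417, 18, 288]);
translate([382, 784, 18]) cube([417, 18, 288]);
translate([382, 341, 18]) cube([18, 443, 288]);
translate([781, 341, 18]) cube([18, 443, 288]);


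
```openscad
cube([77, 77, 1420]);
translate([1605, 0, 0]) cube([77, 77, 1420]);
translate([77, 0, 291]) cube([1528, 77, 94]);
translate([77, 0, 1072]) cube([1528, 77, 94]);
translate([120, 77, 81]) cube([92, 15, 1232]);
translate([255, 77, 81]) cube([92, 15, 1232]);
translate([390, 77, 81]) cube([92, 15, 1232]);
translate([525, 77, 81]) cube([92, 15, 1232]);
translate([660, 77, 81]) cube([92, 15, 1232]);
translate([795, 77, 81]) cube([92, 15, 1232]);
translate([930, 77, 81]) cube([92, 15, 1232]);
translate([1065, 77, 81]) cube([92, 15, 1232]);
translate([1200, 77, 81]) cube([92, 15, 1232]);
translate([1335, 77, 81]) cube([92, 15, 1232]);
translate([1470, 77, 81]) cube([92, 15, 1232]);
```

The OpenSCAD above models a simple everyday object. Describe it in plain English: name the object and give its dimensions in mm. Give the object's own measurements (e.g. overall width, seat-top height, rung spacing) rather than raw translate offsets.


A fence section. Two 77×77 mm posts, 1420 mm tall, stand on the floor with a clear span of 1528 mm between their inner faces. Two horizontal rails of 77×94 mm section span the gap between the posts with their undersides at z = 291 mm and z = 1072 mm, flush with the posts' −y face. 11 pickets, each 92 mm wide, 15 mm thick and 1232 mm tall, are fixed to the +y face of the rails with their bottoms at z = 81 mm, spaced across the span with a 43 mm gap after the −x post and between neighbouring pickets and before the +x post.


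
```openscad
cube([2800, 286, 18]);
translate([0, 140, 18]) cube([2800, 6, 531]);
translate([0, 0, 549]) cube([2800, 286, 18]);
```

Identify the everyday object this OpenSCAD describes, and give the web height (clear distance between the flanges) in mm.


An I-beam. The web height is 531 mm.

Two wide flanges with a thin centred web — an I-beam. Overall 567 mm minus two 18 mm flanges gives a web of 567 − 2·18 = 531 mm.


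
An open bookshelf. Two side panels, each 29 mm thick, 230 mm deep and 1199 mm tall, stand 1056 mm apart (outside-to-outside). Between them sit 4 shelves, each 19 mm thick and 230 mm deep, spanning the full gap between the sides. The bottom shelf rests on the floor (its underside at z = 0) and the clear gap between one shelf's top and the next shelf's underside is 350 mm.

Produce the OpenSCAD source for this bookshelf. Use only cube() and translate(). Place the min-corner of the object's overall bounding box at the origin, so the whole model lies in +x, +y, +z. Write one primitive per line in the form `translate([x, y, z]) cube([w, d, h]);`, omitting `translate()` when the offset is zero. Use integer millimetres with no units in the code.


cube([29, 230, 1199]);
translate([1027, 0, 0]) cube([29, 230, 1199]);
translate([29, 0, 0]) cube([998, 230, 19]);
translate([29, 0, 369]) cube([998, 230, 19]);
translate([29, 0, 738]) cube([998, 230, 19]);
translate([29, 0, 1107]) cube([998, 230, 19]);


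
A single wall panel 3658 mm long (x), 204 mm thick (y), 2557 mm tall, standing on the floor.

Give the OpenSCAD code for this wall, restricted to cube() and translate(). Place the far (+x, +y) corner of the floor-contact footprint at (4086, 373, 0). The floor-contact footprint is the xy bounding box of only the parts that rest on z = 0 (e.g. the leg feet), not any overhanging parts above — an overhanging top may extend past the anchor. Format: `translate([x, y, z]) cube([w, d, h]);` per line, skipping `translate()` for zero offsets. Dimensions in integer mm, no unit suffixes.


translate([428, 169, 0]) cube([3658, 204, 2557]);


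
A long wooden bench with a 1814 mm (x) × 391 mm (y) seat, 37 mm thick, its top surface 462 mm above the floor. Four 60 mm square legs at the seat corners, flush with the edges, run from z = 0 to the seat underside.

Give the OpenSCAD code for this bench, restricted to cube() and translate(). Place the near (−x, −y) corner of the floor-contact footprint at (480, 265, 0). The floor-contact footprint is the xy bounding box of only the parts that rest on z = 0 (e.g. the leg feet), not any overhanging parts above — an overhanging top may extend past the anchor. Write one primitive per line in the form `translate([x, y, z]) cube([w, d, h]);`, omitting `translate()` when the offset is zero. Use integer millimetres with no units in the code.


translate([480, 265, 425]) cube([1814, 391, 37]);
translate([480, 265, 0]) cube([60, 60, 425]);
translate([480, 596, 0]) cube([60, 60, 425]);
translate([2234, 265, 0]) cube([60, 60, 425]);
translate([2234, 596, 0]) cube([60, 60, 425]);


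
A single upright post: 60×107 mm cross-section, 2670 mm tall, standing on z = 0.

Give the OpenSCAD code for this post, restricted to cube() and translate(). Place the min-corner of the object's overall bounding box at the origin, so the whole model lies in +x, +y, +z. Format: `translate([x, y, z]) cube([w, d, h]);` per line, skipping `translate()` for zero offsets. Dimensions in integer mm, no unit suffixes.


cube([60, 107, 2670]);


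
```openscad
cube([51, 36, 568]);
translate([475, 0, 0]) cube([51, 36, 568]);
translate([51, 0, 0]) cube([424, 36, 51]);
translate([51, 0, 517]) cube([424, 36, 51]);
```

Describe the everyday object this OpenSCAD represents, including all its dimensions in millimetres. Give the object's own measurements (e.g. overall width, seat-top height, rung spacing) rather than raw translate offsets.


A rectangular picture frame lying in the x–z plane (depth along y). The opening is 424 mm wide (x) by 466 mm tall (z), surrounded by a border 51 mm wide on all four sides. The frame is 36 mm deep and is made of two full-height vertical stiles with two horizontal rails fitted between them.
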